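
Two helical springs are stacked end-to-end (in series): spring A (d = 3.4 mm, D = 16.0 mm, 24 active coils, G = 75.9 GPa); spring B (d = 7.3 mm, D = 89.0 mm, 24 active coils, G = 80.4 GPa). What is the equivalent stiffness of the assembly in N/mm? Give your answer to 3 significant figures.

k_A = Gd⁴/(8D³N_a) = (75.9×10³)(3.4⁴)/(8·16.0³·24) = 12.897 N/mm
k_B = Gd⁴/(8D³N_a) = (80.4×10³)(7.3⁴)/(8·89.0³·24) = 1.6868 N/mm
Series: 1/k_eq = 1/12.897 + 1/1.6868 = 0.67036; k_eq = 1.4917 N/mm

1.49 N/mm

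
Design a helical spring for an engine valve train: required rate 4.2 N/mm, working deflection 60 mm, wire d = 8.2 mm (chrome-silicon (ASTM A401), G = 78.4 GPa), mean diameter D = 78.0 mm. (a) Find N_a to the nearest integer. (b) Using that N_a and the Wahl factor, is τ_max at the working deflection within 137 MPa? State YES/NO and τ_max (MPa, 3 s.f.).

N_a = Gd⁴/(8D³k) = (78.4×10³)(8.2⁴)/(8·78.0³·4.2) = 22.23 → N_a = 22
Actual rate k = Gd⁴/(8D³·22) = 4.244 N/mm
Working load F = kδ = 4.244·60 = 254.64 N
C = 78.0/8.2 = 9.5122; K_W = (4C−1)/(4C−4)+0.615/C = 1.1528
τ_max = K_W·8FD/(πd³) = 1.1528·91.732 = 105.74 MPa
τ_max ≤ 137 MPa → acceptable

(a) 22 coils; (b) YES, τ_max = 106 MPa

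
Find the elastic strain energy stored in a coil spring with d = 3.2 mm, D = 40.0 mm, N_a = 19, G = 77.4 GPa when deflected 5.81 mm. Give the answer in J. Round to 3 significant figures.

k = Gd⁴/(8D³N_a) = (77.4×10³)(3.2⁴)/(8·40.0³·19) = 0.83429 N/mm
U = ½kδ² = 0.5 × 0.83429 × 5.81² = 14.081 N·mm = 0.014081 J

0.0141 J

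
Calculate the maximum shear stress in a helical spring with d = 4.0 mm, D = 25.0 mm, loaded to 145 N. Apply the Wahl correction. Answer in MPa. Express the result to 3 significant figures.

Spring index C = D/d = 25.0/4.0 = 6.2500
K_W = (4C−1)/(4C−4) + 0.615/C = 24.000/21.000 + 0.0984 = 1.2413
τ₀ = 8FD/(πd³) = 8·145·25.0/(π·4.0³) = 29000/201.06 = 144.23 MPa
τ_max = K·τ₀ = 1.2413 × 144.23 = 179.03 MPa

179 MPa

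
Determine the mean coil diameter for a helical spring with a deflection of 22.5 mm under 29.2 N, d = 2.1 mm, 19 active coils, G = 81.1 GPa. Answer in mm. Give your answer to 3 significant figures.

20.0 mm

Required rate k = F/δ = 29.2/22.5 = 1.2978 N/mm
D = (Gd⁴/(8N_a·k))^(1/3) = (81.1×10³·2.1⁴/(8·19·1.2978))^(1/3)
  = (7995.66)^(1/3) = 19.9964 mm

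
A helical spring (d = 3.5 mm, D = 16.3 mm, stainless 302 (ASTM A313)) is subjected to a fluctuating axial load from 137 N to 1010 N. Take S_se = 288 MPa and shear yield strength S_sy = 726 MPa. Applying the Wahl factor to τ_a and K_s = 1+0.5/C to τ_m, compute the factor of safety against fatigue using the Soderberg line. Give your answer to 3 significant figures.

0.356

C = D/d = 16.3/3.5 = 4.6571; K_W = (4C−1)/(4C−4)+0.615/C = 1.3371; K_s = 1+0.5/C = 1.1074
F_a = (F_max−F_min)/2 = 436.5 N; F_m = (F_max+F_min)/2 = 573.5 N
τ_a = K_W·8F_aD/(πd³) = 1.3371 × 422.58 = 565.04 MPa
τ_m = K_s·8F_mD/(πd³) = 1.1074 × 555.21 = 614.82 MPa
Soderberg: 1/n_f = τ_a/S_se + τ_m/S_sy = 565.04/288 + 614.82/726 = 1.96196 + 0.84686 = 2.8088
n_f = 1/2.8088 = 0.356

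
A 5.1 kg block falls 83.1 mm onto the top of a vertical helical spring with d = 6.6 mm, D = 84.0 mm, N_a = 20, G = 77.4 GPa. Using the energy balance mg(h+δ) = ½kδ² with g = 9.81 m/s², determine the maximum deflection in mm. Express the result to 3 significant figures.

k = Gd⁴/(8D³N_a) = (77.4×10³)(6.6⁴)/(8·84.0³·20) = 1.5487 N/mm
W = mg = 5.1 × 9.81 = 50.031 N
½kδ² − Wδ − Wh = 0 → δ = (W + √(W² + 2kWh))/k
δ = (50.031 + √(2503.1 + 12877.4))/1.5487 = (50.031 + 124.02)/1.5487 = 112.39 mm

112 mm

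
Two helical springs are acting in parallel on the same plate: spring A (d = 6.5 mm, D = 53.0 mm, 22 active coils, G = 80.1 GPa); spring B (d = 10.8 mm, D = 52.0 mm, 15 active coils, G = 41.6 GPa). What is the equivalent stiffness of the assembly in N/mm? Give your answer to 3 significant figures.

k_A = Gd⁴/(8D³N_a) = (80.1×10³)(6.5⁴)/(8·53.0³·22) = 5.4569 N/mm
k_B = Gd⁴/(8D³N_a) = (41.6×10³)(10.8⁴)/(8·52.0³·15) = 33.543 N/mm
Parallel: k_eq = 5.4569 + 33.543 = 39 N/mm

39.0 N/mm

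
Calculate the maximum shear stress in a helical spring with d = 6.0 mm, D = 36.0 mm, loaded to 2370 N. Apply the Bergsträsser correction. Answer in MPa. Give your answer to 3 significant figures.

Spring index C = D/d = 36.0/6.0 = 6.0000
K_B = (4C+2)/(4C−3) = 26.000/21.000 = 1.2381
τ₀ = 8FD/(πd³) = 8·2370·36.0/(π·6.0³) = 682560/678.58 = 1005.9 MPa
τ_max = K·τ₀ = 1.2381 × 1005.9 = 1245.3 MPa

1250 MPa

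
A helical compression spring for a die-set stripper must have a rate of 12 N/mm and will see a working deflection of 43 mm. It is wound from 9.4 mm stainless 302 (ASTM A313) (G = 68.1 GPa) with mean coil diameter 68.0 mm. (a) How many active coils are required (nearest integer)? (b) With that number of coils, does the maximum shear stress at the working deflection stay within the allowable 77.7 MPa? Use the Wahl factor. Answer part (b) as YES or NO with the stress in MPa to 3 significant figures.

(a) 18 coils; (b) NO, τ_max = 127 MPa

N_a = Gd⁴/(8D³k) = (68.1×10³)(9.4⁴)/(8·68.0³·12) = 17.61 → N_a = 18
Actual rate k = Gd⁴/(8D³·18) = 11.743 N/mm
Working load F = kδ = 11.743·43 = 504.94 N
C = 68.0/9.4 = 7.2340; K_W = (4C−1)/(4C−4)+0.615/C = 1.2053
τ_max = K_W·8FD/(πd³) = 1.2053·105.27 = 126.88 MPa
τ_max > 77.7 MPa → exceeds allowable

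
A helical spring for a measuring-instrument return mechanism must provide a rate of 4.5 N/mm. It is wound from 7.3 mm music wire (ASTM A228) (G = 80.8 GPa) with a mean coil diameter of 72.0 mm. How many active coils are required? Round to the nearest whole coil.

N_a = Gd⁴/(8D³k) = (80.8×10³ × 7.3⁴)/(8 × 72.0³ × 4.5)
    = 2.29458e+08 / 1.34369e+07 = 17.08 → 17 coils

17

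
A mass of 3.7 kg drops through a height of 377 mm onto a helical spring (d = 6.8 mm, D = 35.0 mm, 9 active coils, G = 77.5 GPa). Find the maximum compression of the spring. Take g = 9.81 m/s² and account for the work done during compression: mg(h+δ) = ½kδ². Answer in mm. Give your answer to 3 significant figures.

23.3 mm

k = Gd⁴/(8D³N_a) = (77.5×10³)(6.8⁴)/(8·35.0³·9) = 53.679 N/mm
W = mg = 3.7 × 9.81 = 36.297 N
½kδ² − Wδ − Wh = 0 → δ = (W + √(W² + 2kWh))/k
δ = (36.297 + √(1317.5 + 1.46907e+06))/53.679 = (36.297 + 1212.6)/53.679 = 23.266 mm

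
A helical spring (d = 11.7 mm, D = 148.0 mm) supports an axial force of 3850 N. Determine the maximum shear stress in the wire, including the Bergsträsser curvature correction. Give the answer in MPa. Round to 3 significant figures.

1000 MPa

Spring index C = D/d = 148.0/11.7 = 12.6496
K_B = (4C+2)/(4C−3) = 52.598/47.598 = 1.1050
τ₀ = 8FD/(πd³) = 8·3850·148.0/(π·11.7³) = 4.5584e+06/5031.6 = 905.95 MPa
τ_max = K·τ₀ = 1.1050 × 905.95 = 1001.1 MPa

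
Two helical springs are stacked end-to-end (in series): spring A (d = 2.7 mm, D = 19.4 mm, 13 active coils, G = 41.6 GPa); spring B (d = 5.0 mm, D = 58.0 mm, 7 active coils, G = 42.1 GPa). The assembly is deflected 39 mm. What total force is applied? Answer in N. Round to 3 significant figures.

51.4 N

k_A = Gd⁴/(8D³N_a) = (41.6×10³)(2.7⁴)/(8·19.4³·13) = 2.9115 N/mm
k_B = Gd⁴/(8D³N_a) = (42.1×10³)(5.0⁴)/(8·58.0³·7) = 2.4082 N/mm
Series: 1/k_eq = 1/2.9115 + 1/2.4082 = 0.75872; k_eq = 1.318 N/mm
F = k_eq·δ = 1.318·39 = 51.402 N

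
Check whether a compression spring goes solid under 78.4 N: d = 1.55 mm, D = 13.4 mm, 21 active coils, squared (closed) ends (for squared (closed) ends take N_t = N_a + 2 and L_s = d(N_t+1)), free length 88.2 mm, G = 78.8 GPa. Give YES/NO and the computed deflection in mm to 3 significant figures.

k = Gd⁴/(8D³N_a) = (78.8×10³)(1.55⁴)/(8·13.4³·21) = 1.1252 N/mm
N_t = 23; L_s = 1.55·24 = 37.2 mm; δ_solid = L₀ − L_s = 88.2 − 37.2 = 51 mm
δ = F/k = 78.4/1.1252 = 69.677 mm
δ ≥ δ_solid → spring goes solid

YES, δ = 69.7 mm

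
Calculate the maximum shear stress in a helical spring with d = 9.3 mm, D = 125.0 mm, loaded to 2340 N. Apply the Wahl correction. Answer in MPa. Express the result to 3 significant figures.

Spring index C = D/d = 125.0/9.3 = 13.4409
K_W = (4C−1)/(4C−4) + 0.615/C = 52.763/49.763 + 0.0458 = 1.1060
τ₀ = 8FD/(πd³) = 8·2340·125.0/(π·9.3³) = 2.34e+06/2527 = 926.01 MPa
τ_max = K·τ₀ = 1.1060 × 926.01 = 1024.2 MPa

1020 MPa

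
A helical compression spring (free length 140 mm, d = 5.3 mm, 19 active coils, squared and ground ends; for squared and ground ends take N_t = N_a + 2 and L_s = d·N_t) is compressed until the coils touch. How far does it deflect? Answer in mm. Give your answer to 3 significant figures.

N_t = 21; L_s = 5.3·21 = 111.3 mm
δ_solid = L₀ − L_s = 140 − 111.3 = 28.7 mm

28.7 mm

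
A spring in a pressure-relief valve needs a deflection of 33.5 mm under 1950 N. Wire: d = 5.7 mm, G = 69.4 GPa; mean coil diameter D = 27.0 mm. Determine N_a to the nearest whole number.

8

Required rate k = F/δ = 1950/33.5 = 58.209 N/mm
N_a = Gd⁴/(8D³k) = (69.4×10³ × 5.7⁴)/(8 × 27.0³ × 58.209)
    = 7.32586e+07 / 9.16581e+06 = 7.993 → 8 coils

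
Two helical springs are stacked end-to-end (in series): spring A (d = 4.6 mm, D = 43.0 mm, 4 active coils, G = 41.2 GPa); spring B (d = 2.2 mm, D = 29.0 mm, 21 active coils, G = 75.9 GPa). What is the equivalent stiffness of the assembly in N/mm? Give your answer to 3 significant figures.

0.409 N/mm

k_A = Gd⁴/(8D³N_a) = (41.2×10³)(4.6⁴)/(8·43.0³·4) = 7.2506 N/mm
k_B = Gd⁴/(8D³N_a) = (75.9×10³)(2.2⁴)/(8·29.0³·21) = 0.43394 N/mm
Series: 1/k_eq = 1/7.2506 + 1/0.43394 = 2.4424; k_eq = 0.40944 N/mm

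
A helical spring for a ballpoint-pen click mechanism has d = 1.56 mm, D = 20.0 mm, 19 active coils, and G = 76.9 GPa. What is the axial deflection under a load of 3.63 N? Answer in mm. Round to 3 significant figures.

k = Gd⁴/(8D³N_a) = (76.9×10³)(1.56⁴)/(8·20.0³·19) = 0.37453 N/mm
δ = F/k = 3.63 / 0.37453 = 9.692 mm

9.69 mm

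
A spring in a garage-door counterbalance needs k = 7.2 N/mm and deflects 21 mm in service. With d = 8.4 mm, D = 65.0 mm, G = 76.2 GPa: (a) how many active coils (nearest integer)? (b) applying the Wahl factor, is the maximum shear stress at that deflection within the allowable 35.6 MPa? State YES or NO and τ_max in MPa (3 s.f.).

(a) 24 coils; (b) NO, τ_max = 50.2 MPa

N_a = Gd⁴/(8D³k) = (76.2×10³)(8.4⁴)/(8·65.0³·7.2) = 23.98 → N_a = 24
Actual rate k = Gd⁴/(8D³·24) = 7.195 N/mm
Working load F = kδ = 7.195·21 = 151.1 N
C = 65.0/8.4 = 7.7381; K_W = (4C−1)/(4C−4)+0.615/C = 1.1908
τ_max = K_W·8FD/(πd³) = 1.1908·42.195 = 50.246 MPa
τ_max > 35.6 MPa → exceeds allowable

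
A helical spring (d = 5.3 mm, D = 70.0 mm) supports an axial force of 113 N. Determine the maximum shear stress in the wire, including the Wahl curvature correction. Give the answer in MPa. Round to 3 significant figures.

Spring index C = D/d = 70.0/5.3 = 13.2075
K_W = (4C−1)/(4C−4) + 0.615/C = 51.830/48.830 + 0.0466 = 1.1080
τ₀ = 8FD/(πd³) = 8·113·70.0/(π·5.3³) = 63280/467.71 = 135.3 MPa
τ_max = K·τ₀ = 1.1080 × 135.3 = 149.91 MPa

150 MPa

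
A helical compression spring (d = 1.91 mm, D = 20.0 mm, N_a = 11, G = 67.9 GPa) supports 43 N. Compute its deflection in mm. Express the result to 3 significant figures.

33.5 mm

k = Gd⁴/(8D³N_a) = (67.9×10³)(1.91⁴)/(8·20.0³·11) = 1.2836 N/mm
δ = F/k = 43 / 1.2836 = 33.499 mm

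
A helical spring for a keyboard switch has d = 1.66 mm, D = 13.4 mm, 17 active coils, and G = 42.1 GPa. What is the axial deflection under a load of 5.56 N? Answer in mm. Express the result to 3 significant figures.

5.69 mm

k = Gd⁴/(8D³N_a) = (42.1×10³)(1.66⁴)/(8·13.4³·17) = 0.97692 N/mm
δ = F/k = 5.56 / 0.97692 = 5.6913 mm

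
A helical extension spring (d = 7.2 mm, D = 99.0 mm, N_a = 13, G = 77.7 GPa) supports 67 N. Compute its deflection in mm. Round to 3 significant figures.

32.4 mm

k = Gd⁴/(8D³N_a) = (77.7×10³)(7.2⁴)/(8·99.0³·13) = 2.0692 N/mm
δ = F/k = 67 / 2.0692 = 32.379 mm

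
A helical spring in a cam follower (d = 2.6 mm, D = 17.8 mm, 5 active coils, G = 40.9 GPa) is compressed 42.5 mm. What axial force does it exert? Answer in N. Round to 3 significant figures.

k = Gd⁴/(8D³N_a) = (40.9×10³)(2.6⁴)/(8·17.8³·5) = 8.2851 N/mm
F = k·δ = 8.2851 × 42.5 = 352.12 N

352 N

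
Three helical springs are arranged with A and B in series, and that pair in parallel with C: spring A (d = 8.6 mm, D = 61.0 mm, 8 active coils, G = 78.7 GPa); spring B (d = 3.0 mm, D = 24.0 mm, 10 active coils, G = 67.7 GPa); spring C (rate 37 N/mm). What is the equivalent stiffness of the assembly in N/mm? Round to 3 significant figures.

41.2 N/mm

k_A = Gd⁴/(8D³N_a) = (78.7×10³)(8.6⁴)/(8·61.0³·8) = 29.635 N/mm
k_B = Gd⁴/(8D³N_a) = (67.7×10³)(3.0⁴)/(8·24.0³·10) = 4.9585 N/mm
Springs A,B series: k_AB = 1/(1/29.635+1/4.9585) = 4.2478 N/mm; parallel with C: k_eq = 4.2478+37 = 41.248 N/mm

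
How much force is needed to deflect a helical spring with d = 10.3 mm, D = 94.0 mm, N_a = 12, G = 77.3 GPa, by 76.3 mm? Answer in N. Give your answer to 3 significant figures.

k = Gd⁴/(8D³N_a) = (77.3×10³)(10.3⁴)/(8·94.0³·12) = 10.911 N/mm
F = k·δ = 10.911 × 76.3 = 832.53 N

833 N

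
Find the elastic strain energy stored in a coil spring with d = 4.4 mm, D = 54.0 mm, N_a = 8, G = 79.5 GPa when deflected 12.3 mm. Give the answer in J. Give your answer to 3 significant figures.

k = Gd⁴/(8D³N_a) = (79.5×10³)(4.4⁴)/(8·54.0³·8) = 2.9568 N/mm
U = ½kδ² = 0.5 × 2.9568 × 12.3² = 223.66 N·mm = 0.22366 J

0.224 J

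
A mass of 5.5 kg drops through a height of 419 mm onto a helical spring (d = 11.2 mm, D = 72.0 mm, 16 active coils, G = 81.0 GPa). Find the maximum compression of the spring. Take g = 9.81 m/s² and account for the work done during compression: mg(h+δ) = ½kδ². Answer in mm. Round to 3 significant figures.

k = Gd⁴/(8D³N_a) = (81.0×10³)(11.2⁴)/(8·72.0³·16) = 26.678 N/mm
W = mg = 5.5 × 9.81 = 53.955 N
½kδ² − Wδ − Wh = 0 → δ = (W + √(W² + 2kWh))/k
δ = (53.955 + √(2911.1 + 1.20622e+06))/26.678 = (53.955 + 1099.6)/26.678 = 43.24 mm

43.2 mm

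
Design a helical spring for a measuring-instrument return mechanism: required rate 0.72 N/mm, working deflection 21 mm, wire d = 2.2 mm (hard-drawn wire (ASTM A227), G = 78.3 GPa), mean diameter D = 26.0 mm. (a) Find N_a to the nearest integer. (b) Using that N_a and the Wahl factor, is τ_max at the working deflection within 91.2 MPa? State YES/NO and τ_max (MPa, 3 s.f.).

(a) 18 coils; (b) NO, τ_max = 106 MPa

N_a = Gd⁴/(8D³k) = (78.3×10³)(2.2⁴)/(8·26.0³·0.72) = 18.12 → N_a = 18
Actual rate k = Gd⁴/(8D³·18) = 0.72472 N/mm
Working load F = kδ = 0.72472·21 = 15.219 N
C = 26.0/2.2 = 11.8182; K_W = (4C−1)/(4C−4)+0.615/C = 1.1214
τ_max = K_W·8FD/(πd³) = 1.1214·94.631 = 106.12 MPa
τ_max > 91.2 MPa → exceeds allowable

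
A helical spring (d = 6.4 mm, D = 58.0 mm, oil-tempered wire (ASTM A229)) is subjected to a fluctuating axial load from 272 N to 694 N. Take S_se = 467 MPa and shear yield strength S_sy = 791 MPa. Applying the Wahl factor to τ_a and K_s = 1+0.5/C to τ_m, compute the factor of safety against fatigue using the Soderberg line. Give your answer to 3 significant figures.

1.52

C = D/d = 58.0/6.4 = 9.0625; K_W = (4C−1)/(4C−4)+0.615/C = 1.1609; K_s = 1+0.5/C = 1.0552
F_a = (F_max−F_min)/2 = 211 N; F_m = (F_max+F_min)/2 = 483 N
τ_a = K_W·8F_aD/(πd³) = 1.1609 × 118.88 = 138.01 MPa
τ_m = K_s·8F_mD/(πd³) = 1.0552 × 272.13 = 287.14 MPa
Soderberg: 1/n_f = τ_a/S_se + τ_m/S_sy = 138.01/467 + 287.14/791 = 0.29552 + 0.36301 = 0.65853
n_f = 1/0.65853 = 1.519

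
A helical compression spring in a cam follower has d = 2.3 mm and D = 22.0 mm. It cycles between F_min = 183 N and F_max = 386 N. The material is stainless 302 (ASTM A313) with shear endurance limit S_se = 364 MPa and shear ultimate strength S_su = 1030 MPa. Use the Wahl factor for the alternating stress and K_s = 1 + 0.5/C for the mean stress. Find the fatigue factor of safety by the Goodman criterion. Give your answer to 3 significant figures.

C = D/d = 22.0/2.3 = 9.5652; K_W = (4C−1)/(4C−4)+0.615/C = 1.1519; K_s = 1+0.5/C = 1.0523
F_a = (F_max−F_min)/2 = 101.5 N; F_m = (F_max+F_min)/2 = 284.5 N
τ_a = K_W·8F_aD/(πd³) = 1.1519 × 467.35 = 538.33 MPa
τ_m = K_s·8F_mD/(πd³) = 1.0523 × 1310 = 1378.4 MPa
Goodman: 1/n_f = τ_a/S_se + τ_m/S_su = 538.33/364 + 1378.4/1030 = 1.47892 + 1.33830 = 2.8172
n_f = 1/2.8172 = 0.355

0.355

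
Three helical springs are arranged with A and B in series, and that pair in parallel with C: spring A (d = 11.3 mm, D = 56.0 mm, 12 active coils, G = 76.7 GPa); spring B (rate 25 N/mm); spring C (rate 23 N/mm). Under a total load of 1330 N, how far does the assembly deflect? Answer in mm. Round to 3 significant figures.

31.9 mm

k_A = Gd⁴/(8D³N_a) = (76.7×10³)(11.3⁴)/(8·56.0³·12) = 74.178 N/mm
Springs A,B series: k_AB = 1/(1/74.178+1/25) = 18.698 N/mm; parallel with C: k_eq = 18.698+23 = 41.698 N/mm
δ = F/k_eq = 1330/41.698 = 31.896 mm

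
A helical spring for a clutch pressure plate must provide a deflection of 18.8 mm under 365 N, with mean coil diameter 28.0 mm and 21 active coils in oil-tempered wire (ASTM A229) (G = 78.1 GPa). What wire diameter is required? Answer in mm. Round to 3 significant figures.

5.50 mm

Required rate k = F/δ = 365/18.8 = 19.415 N/mm
d = (8D³N_a·k / G)^(1/4) = (8·28.0³·21·19.415 / (78.1×10³))^0.25
  = (916.78)^0.25 = 5.5026 mm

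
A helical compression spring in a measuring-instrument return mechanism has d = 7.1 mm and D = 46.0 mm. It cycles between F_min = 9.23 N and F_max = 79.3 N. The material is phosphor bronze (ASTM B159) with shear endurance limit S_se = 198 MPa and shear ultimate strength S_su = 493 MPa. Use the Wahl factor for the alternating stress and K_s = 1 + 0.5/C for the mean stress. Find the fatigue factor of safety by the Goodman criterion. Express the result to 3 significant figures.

9.71

C = D/d = 46.0/7.1 = 6.4789; K_W = (4C−1)/(4C−4)+0.615/C = 1.2318; K_s = 1+0.5/C = 1.0772
F_a = (F_max−F_min)/2 = 35.035 N; F_m = (F_max+F_min)/2 = 44.265 N
τ_a = K_W·8F_aD/(πd³) = 1.2318 × 11.466 = 14.124 MPa
τ_m = K_s·8F_mD/(πd³) = 1.0772 × 14.487 = 15.605 MPa
Goodman: 1/n_f = τ_a/S_se + τ_m/S_su = 14.124/198 + 15.605/493 = 0.07134 + 0.03165 = 0.10299
n_f = 1/0.10299 = 9.71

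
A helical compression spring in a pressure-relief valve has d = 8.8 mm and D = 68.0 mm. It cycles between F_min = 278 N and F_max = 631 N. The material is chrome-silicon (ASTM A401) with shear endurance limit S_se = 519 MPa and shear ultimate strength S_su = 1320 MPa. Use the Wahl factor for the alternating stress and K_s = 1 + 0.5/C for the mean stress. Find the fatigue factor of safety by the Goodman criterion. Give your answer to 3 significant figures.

5.10

C = D/d = 68.0/8.8 = 7.7273; K_W = (4C−1)/(4C−4)+0.615/C = 1.1911; K_s = 1+0.5/C = 1.0647
F_a = (F_max−F_min)/2 = 176.5 N; F_m = (F_max+F_min)/2 = 454.5 N
τ_a = K_W·8F_aD/(πd³) = 1.1911 × 44.848 = 53.418 MPa
τ_m = K_s·8F_mD/(πd³) = 1.0647 × 115.49 = 122.96 MPa
Goodman: 1/n_f = τ_a/S_se + τ_m/S_su = 53.418/519 + 122.96/1320 = 0.10292 + 0.09315 = 0.19608
n_f = 1/0.19608 = 5.1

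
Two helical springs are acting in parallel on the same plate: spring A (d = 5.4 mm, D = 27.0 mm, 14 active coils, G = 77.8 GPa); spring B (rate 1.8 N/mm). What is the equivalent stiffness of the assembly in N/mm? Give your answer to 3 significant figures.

31.8 N/mm

k_A = Gd⁴/(8D³N_a) = (77.8×10³)(5.4⁴)/(8·27.0³·14) = 30.009 N/mm
Parallel: k_eq = 30.009 + 1.8 = 31.809 N/mm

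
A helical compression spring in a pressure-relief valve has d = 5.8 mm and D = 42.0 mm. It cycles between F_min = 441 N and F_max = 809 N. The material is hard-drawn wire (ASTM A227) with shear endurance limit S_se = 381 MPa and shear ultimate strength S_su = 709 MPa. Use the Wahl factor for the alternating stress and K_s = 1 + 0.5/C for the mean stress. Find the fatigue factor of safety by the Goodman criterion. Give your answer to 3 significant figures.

1.20

C = D/d = 42.0/5.8 = 7.2414; K_W = (4C−1)/(4C−4)+0.615/C = 1.2051; K_s = 1+0.5/C = 1.0690
F_a = (F_max−F_min)/2 = 184 N; F_m = (F_max+F_min)/2 = 625 N
τ_a = K_W·8F_aD/(πd³) = 1.2051 × 100.86 = 121.55 MPa
τ_m = K_s·8F_mD/(πd³) = 1.0690 × 342.6 = 366.25 MPa
Goodman: 1/n_f = τ_a/S_se + τ_m/S_su = 121.55/381 + 366.25/709 = 0.31902 + 0.51658 = 0.8356
n_f = 1/0.8356 = 1.197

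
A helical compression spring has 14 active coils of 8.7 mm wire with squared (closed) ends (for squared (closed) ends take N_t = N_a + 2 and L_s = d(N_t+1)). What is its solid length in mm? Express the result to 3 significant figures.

148 mm

squared (closed) ends: N_t = N_a + 2 = 14 + 2 = 16
L_s = d·(N_t+1) = 8.7 × 17 = 147.9 mm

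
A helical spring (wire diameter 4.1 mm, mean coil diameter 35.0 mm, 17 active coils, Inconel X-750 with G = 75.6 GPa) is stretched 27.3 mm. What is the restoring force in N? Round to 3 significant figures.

k = Gd⁴/(8D³N_a) = (75.6×10³)(4.1⁴)/(8·35.0³·17) = 3.6637 N/mm
F = k·δ = 3.6637 × 27.3 = 100.02 N

100 N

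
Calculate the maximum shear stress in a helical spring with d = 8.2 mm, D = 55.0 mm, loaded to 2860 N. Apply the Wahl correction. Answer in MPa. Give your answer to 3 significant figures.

889 MPa

Spring index C = D/d = 55.0/8.2 = 6.7073
K_W = (4C−1)/(4C−4) + 0.615/C = 25.829/22.829 + 0.0917 = 1.2231
τ₀ = 8FD/(πd³) = 8·2860·55.0/(π·8.2³) = 1.2584e+06/1732.2 = 726.49 MPa
τ_max = K·τ₀ = 1.2231 × 726.49 = 888.57 MPa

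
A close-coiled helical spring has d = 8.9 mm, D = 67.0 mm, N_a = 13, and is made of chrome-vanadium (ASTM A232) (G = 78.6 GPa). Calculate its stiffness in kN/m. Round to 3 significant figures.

k = Gd⁴/(8D³N_a) = (78.6×10³ × 8.9⁴) / (8 × 67.0³ × 13)
  = 4.93154e+08 / 3.12794e+07 = 15.766 N/mm

15.8 kN/m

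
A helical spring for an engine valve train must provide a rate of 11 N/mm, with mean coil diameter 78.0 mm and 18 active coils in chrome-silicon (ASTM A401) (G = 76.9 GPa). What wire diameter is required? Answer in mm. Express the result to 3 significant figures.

d = (8D³N_a·k / G)^(1/4) = (8·78.0³·18·11 / (76.9×10³))^0.25
  = (9774.9)^0.25 = 9.9432 mm

9.94 mm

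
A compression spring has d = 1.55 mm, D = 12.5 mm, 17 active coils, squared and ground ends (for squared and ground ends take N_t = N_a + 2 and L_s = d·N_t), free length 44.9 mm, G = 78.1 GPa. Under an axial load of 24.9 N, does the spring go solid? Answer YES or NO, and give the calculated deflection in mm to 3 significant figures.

k = Gd⁴/(8D³N_a) = (78.1×10³)(1.55⁴)/(8·12.5³·17) = 1.6971 N/mm
N_t = 19; L_s = 1.55·19 = 29.45 mm; δ_solid = L₀ − L_s = 44.9 − 29.45 = 15.45 mm
δ = F/k = 24.9/1.6971 = 14.672 mm
δ < δ_solid → spring does not go solid

NO, δ = 14.7 mm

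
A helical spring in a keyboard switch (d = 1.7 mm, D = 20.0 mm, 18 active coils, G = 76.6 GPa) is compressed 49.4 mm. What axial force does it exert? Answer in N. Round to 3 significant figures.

k = Gd⁴/(8D³N_a) = (76.6×10³)(1.7⁴)/(8·20.0³·18) = 0.55536 N/mm
F = k·δ = 0.55536 × 49.4 = 27.435 N

27.4 N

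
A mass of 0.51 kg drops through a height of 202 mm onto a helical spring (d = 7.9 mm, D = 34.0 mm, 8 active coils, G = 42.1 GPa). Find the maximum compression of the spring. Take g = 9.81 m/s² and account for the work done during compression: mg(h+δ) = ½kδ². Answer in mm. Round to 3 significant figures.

5.65 mm

k = Gd⁴/(8D³N_a) = (42.1×10³)(7.9⁴)/(8·34.0³·8) = 65.189 N/mm
W = mg = 0.51 × 9.81 = 5.0031 N
½kδ² − Wδ − Wh = 0 → δ = (W + √(W² + 2kWh))/k
δ = (5.0031 + √(25.031 + 131763))/65.189 = (5.0031 + 363.03)/65.189 = 5.6456 mm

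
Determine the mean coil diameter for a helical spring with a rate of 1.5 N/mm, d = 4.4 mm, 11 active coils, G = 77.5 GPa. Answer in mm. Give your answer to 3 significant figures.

D = (Gd⁴/(8N_a·k))^(1/3) = (77.5×10³·4.4⁴/(8·11·1.5))^(1/3)
  = (220059)^(1/3) = 60.3735 mm

60.4 mm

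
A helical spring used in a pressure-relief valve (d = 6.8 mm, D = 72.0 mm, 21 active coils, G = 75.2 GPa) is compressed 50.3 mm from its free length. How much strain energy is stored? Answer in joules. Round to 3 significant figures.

3.24 J

k = Gd⁴/(8D³N_a) = (75.2×10³)(6.8⁴)/(8·72.0³·21) = 2.5642 N/mm
U = ½kδ² = 0.5 × 2.5642 × 50.3² = 3243.8 N·mm = 3.2438 J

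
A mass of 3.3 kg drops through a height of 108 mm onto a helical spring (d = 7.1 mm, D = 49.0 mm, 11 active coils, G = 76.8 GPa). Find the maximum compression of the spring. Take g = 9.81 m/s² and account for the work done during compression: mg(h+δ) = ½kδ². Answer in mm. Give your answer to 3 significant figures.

k = Gd⁴/(8D³N_a) = (76.8×10³)(7.1⁴)/(8·49.0³·11) = 18.851 N/mm
W = mg = 3.3 × 9.81 = 32.373 N
½kδ² − Wδ − Wh = 0 → δ = (W + √(W² + 2kWh))/k
δ = (32.373 + √(1048 + 131814))/18.851 = (32.373 + 364.5)/18.851 = 21.054 mm

21.1 mm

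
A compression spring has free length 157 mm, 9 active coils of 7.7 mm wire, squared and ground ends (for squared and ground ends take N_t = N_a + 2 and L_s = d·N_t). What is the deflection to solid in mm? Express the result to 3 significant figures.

N_t = 11; L_s = 7.7·11 = 84.7 mm
δ_solid = L₀ − L_s = 157 − 84.7 = 72.3 mm

72.3 mm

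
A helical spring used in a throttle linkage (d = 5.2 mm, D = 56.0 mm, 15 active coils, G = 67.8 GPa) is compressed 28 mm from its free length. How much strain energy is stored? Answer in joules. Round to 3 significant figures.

k = Gd⁴/(8D³N_a) = (67.8×10³)(5.2⁴)/(8·56.0³·15) = 2.3523 N/mm
U = ½kδ² = 0.5 × 2.3523 × 28² = 922.11 N·mm = 0.92211 J

0.922 J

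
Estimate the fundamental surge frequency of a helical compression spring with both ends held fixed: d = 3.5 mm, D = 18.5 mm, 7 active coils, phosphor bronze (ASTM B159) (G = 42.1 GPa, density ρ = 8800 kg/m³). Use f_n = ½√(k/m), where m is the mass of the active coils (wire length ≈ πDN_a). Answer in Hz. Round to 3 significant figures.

360 Hz

k = Gd⁴/(8D³N_a) = (42.1×10³)(3.5⁴)/(8·18.5³·7) = 17.818 N/mm = 17818 N/m
Wire length L = πDN_a = π·18.5·7 = 406.84 mm
m = ρ·(πd²/4)·L = 8800 × 9.6211×10⁻⁶ m² × 0.40684 m = 0.034445 kg
f_n = ½√(k/m) = 0.5·√(17818/0.034445) = 0.5·√(5.1728e+05) = 359.61 Hz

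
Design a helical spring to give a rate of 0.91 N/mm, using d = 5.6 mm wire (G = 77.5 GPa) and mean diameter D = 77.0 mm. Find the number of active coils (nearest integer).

23

N_a = Gd⁴/(8D³k) = (77.5×10³ × 5.6⁴)/(8 × 77.0³ × 0.91)
    = 7.62173e+07 / 3.32356e+06 = 22.93 → 23 coils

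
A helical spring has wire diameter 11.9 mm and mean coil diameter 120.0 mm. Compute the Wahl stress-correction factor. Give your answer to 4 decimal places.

1.1435

C = D/d = 120.0/11.9 = 10.0840
K_W = (4C−1)/(4C−4) + 0.615/C = 39.336/36.336 + 0.0610 = 1.1435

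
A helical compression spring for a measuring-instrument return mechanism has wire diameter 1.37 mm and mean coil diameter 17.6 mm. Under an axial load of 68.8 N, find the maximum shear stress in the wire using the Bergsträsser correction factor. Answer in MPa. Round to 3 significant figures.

1320 MPa

Spring index C = D/d = 17.6/1.37 = 12.8467
K_B = (4C+2)/(4C−3) = 53.387/48.387 = 1.1033
τ₀ = 8FD/(πd³) = 8·68.8·17.6/(π·1.37³) = 9687.04/8.0781 = 1199.2 MPa
τ_max = K·τ₀ = 1.1033 × 1199.2 = 1323.1 MPa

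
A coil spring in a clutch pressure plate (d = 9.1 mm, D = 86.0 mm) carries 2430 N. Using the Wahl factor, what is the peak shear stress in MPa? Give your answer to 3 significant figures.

Spring index C = D/d = 86.0/9.1 = 9.4505
K_W = (4C−1)/(4C−4) + 0.615/C = 36.802/33.802 + 0.0651 = 1.1538
τ₀ = 8FD/(πd³) = 8·2430·86.0/(π·9.1³) = 1.67184e+06/2367.4 = 706.19 MPa
τ_max = K·τ₀ = 1.1538 × 706.19 = 814.82 MPa

815 MPa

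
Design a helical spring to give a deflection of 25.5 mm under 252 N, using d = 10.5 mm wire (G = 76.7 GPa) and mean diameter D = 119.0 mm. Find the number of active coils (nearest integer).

7

Required rate k = F/δ = 252/25.5 = 9.8824 N/mm
N_a = Gd⁴/(8D³k) = (76.7×10³ × 10.5⁴)/(8 × 119.0³ × 9.8824)
    = 9.32293e+08 / 1.33227e+08 = 6.998 → 7 coils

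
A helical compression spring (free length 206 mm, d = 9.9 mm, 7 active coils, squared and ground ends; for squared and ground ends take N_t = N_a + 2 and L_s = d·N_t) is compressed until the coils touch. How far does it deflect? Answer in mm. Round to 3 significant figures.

117 mm

N_t = 9; L_s = 9.9·9 = 89.1 mm
δ_solid = L₀ − L_s = 206 − 89.1 = 116.9 mm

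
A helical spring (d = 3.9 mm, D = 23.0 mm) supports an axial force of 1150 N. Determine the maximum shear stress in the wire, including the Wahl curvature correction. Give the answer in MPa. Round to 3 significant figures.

1430 MPa

Spring index C = D/d = 23.0/3.9 = 5.8974
K_W = (4C−1)/(4C−4) + 0.615/C = 22.590/19.590 + 0.1043 = 1.2574
τ₀ = 8FD/(πd³) = 8·1150·23.0/(π·3.9³) = 211600/186.36 = 1135.5 MPa
τ_max = K·τ₀ = 1.2574 × 1135.5 = 1427.8 MPa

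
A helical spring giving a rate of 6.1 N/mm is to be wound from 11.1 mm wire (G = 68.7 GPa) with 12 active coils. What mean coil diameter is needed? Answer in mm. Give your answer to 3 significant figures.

D = (Gd⁴/(8N_a·k))^(1/3) = (68.7×10³·11.1⁴/(8·12·6.1))^(1/3)
  = (1.78093e+06)^(1/3) = 121.2130 mm

121 mm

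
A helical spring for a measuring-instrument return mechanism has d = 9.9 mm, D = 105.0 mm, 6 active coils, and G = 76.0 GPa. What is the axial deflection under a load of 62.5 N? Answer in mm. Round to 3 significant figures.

k = Gd⁴/(8D³N_a) = (76.0×10³)(9.9⁴)/(8·105.0³·6) = 13.138 N/mm
δ = F/k = 62.5 / 13.138 = 4.757 mm

4.76 mm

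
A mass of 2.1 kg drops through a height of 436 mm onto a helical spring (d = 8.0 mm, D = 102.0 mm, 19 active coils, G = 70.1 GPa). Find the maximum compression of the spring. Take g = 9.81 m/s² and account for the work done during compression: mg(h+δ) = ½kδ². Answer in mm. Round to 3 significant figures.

113 mm

k = Gd⁴/(8D³N_a) = (70.1×10³)(8.0⁴)/(8·102.0³·19) = 1.7801 N/mm
W = mg = 2.1 × 9.81 = 20.601 N
½kδ² − Wδ − Wh = 0 → δ = (W + √(W² + 2kWh))/k
δ = (20.601 + √(424.4 + 31977.1))/1.7801 = (20.601 + 180)/1.7801 = 112.7 mm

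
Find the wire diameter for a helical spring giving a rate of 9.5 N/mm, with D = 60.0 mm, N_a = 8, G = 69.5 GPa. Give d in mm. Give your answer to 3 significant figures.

6.59 mm

d = (8D³N_a·k / G)^(1/4) = (8·60.0³·8·9.5 / (69.5×10³))^0.25
  = (1889.6)^0.25 = 6.5932 mm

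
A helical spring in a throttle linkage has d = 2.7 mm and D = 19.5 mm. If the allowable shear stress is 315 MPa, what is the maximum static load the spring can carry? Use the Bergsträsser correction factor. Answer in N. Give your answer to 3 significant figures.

C = D/d = 19.5/2.7 = 7.2222
K_B = (4C+2)/(4C−3) = 30.889/25.889 = 1.1931
τ_max = K·8FD/(πd³) → F_max = τ_allow·πd³/(8DK)
F_max = 315·π·2.7³/(8·19.5·1.1931) = 19478/186.13 = 104.65 N

105 N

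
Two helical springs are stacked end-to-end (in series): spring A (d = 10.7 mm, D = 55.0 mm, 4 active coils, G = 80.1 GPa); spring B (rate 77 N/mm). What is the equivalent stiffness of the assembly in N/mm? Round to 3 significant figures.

55.4 N/mm

k_A = Gd⁴/(8D³N_a) = (80.1×10³)(10.7⁴)/(8·55.0³·4) = 197.21 N/mm
Series: 1/k_eq = 1/197.21 + 1/77 = 0.018058; k_eq = 55.378 N/mm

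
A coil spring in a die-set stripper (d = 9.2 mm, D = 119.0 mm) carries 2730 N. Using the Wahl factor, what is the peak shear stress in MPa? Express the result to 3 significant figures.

1180 MPa

Spring index C = D/d = 119.0/9.2 = 12.9348
K_W = (4C−1)/(4C−4) + 0.615/C = 50.739/47.739 + 0.0475 = 1.1104
τ₀ = 8FD/(πd³) = 8·2730·119.0/(π·9.2³) = 2.59896e+06/2446.3 = 1062.4 MPa
τ_max = K·τ₀ = 1.1104 × 1062.4 = 1179.7 MPa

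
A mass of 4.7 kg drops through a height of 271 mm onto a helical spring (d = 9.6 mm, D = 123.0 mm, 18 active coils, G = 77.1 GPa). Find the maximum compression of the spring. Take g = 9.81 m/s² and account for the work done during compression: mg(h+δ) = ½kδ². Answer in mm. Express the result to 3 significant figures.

k = Gd⁴/(8D³N_a) = (77.1×10³)(9.6⁴)/(8·123.0³·18) = 2.4438 N/mm
W = mg = 4.7 × 9.81 = 46.107 N
½kδ² − Wδ − Wh = 0 → δ = (W + √(W² + 2kWh))/k
δ = (46.107 + √(2125.9 + 61070))/2.4438 = (46.107 + 251.39)/2.4438 = 121.74 mm

122 mm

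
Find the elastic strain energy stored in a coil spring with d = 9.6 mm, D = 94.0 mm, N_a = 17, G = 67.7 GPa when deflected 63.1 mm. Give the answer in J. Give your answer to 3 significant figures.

10.1 J

k = Gd⁴/(8D³N_a) = (67.7×10³)(9.6⁴)/(8·94.0³·17) = 5.0904 N/mm
U = ½kδ² = 0.5 × 5.0904 × 63.1² = 10134 N·mm = 10.134 J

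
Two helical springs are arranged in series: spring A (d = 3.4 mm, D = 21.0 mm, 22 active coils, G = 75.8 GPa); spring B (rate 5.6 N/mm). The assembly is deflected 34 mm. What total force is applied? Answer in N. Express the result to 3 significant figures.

100 N

k_A = Gd⁴/(8D³N_a) = (75.8×10³)(3.4⁴)/(8·21.0³·22) = 6.2146 N/mm
Series: 1/k_eq = 1/6.2146 + 1/5.6 = 0.33948; k_eq = 2.9457 N/mm
F = k_eq·δ = 2.9457·34 = 100.15 N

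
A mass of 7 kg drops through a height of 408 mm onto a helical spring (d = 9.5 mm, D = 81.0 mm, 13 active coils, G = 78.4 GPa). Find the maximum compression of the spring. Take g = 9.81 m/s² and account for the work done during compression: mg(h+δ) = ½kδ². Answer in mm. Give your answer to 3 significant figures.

75.8 mm

k = Gd⁴/(8D³N_a) = (78.4×10³)(9.5⁴)/(8·81.0³·13) = 11.554 N/mm
W = mg = 7 × 9.81 = 68.67 N
½kδ² − Wδ − Wh = 0 → δ = (W + √(W² + 2kWh))/k
δ = (68.67 + √(4715.6 + 647410))/11.554 = (68.67 + 807.54)/11.554 = 75.838 mm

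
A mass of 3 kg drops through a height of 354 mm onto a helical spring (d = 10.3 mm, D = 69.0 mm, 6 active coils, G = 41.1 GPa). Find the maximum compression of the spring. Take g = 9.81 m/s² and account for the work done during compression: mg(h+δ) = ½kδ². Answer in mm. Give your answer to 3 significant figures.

k = Gd⁴/(8D³N_a) = (41.1×10³)(10.3⁴)/(8·69.0³·6) = 29.336 N/mm
W = mg = 3 × 9.81 = 29.43 N
½kδ² − Wδ − Wh = 0 → δ = (W + √(W² + 2kWh))/k
δ = (29.43 + √(866.12 + 611260))/29.336 = (29.43 + 782.38)/29.336 = 27.673 mm

27.7 mm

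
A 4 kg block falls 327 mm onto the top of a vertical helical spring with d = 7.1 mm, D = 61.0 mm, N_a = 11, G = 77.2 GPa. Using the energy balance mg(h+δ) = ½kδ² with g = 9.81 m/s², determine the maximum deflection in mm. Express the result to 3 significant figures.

k = Gd⁴/(8D³N_a) = (77.2×10³)(7.1⁴)/(8·61.0³·11) = 9.8215 N/mm
W = mg = 4 × 9.81 = 39.24 N
½kδ² − Wδ − Wh = 0 → δ = (W + √(W² + 2kWh))/k
δ = (39.24 + √(1539.8 + 252049))/9.8215 = (39.24 + 503.58)/9.8215 = 55.268 mm

55.3 mm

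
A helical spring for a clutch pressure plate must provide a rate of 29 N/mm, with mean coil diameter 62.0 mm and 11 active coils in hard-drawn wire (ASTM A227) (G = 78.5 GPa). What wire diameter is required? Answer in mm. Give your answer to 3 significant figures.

d = (8D³N_a·k / G)^(1/4) = (8·62.0³·11·29 / (78.5×10³))^0.25
  = (7747.9)^0.25 = 9.3820 mm

9.38 mm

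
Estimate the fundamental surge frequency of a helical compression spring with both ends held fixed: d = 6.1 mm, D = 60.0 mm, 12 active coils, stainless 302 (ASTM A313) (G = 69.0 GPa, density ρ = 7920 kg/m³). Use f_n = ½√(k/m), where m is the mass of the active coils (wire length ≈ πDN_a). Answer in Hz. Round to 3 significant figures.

k = Gd⁴/(8D³N_a) = (69.0×10³)(6.1⁴)/(8·60.0³·12) = 4.6073 N/mm = 4607.3 N/m
Wire length L = πDN_a = π·60.0·12 = 2261.9 mm
m = ρ·(πd²/4)·L = 7920 × 29.225×10⁻⁶ m² × 2.2619 m = 0.52355 kg
f_n = ½√(k/m) = 0.5·√(4607.3/0.52355) = 0.5·√(8800.1) = 46.904 Hz

46.9 Hz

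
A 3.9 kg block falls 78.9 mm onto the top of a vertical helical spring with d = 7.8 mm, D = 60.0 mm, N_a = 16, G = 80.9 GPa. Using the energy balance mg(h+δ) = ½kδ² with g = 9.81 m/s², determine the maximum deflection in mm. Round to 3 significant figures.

27.4 mm

k = Gd⁴/(8D³N_a) = (80.9×10³)(7.8⁴)/(8·60.0³·16) = 10.831 N/mm
W = mg = 3.9 × 9.81 = 38.259 N
½kδ² − Wδ − Wh = 0 → δ = (W + √(W² + 2kWh))/k
δ = (38.259 + √(1463.8 + 65388.9))/10.831 = (38.259 + 258.56)/10.831 = 27.405 mm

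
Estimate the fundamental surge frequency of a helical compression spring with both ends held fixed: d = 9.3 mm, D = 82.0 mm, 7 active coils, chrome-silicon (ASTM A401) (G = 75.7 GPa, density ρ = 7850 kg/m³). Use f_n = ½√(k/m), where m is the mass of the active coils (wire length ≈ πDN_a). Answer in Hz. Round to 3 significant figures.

69.1 Hz

k = Gd⁴/(8D³N_a) = (75.7×10³)(9.3⁴)/(8·82.0³·7) = 18.34 N/mm = 18340 N/m
Wire length L = πDN_a = π·82.0·7 = 1803.3 mm
m = ρ·(πd²/4)·L = 7850 × 67.929×10⁻⁶ m² × 1.8033 m = 0.96158 kg
f_n = ½√(k/m) = 0.5·√(18340/0.96158) = 0.5·√(19073) = 69.052 Hz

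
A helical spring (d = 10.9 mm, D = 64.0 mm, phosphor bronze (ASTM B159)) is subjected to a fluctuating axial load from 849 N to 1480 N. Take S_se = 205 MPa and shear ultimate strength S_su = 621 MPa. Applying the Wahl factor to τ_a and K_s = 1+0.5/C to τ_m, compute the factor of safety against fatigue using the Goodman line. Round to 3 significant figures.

C = D/d = 64.0/10.9 = 5.8716; K_W = (4C−1)/(4C−4)+0.615/C = 1.2587; K_s = 1+0.5/C = 1.0852
F_a = (F_max−F_min)/2 = 315.5 N; F_m = (F_max+F_min)/2 = 1164.5 N
τ_a = K_W·8F_aD/(πd³) = 1.2587 × 39.705 = 49.976 MPa
τ_m = K_s·8F_mD/(πd³) = 1.0852 × 146.55 = 159.03 MPa
Goodman: 1/n_f = τ_a/S_se + τ_m/S_su = 49.976/205 + 159.03/621 = 0.24379 + 0.25608 = 0.49987
n_f = 1/0.49987 = 2.001

2.00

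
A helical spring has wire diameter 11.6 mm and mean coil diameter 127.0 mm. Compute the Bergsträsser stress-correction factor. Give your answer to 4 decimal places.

C = D/d = 127.0/11.6 = 10.9483
K_B = (4C+2)/(4C−3) = 45.793/40.793 = 1.1226

1.1226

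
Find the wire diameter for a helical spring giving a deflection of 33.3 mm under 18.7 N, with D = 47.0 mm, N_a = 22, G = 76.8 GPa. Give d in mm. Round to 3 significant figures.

Required rate k = F/δ = 18.7/33.3 = 0.56156 N/mm
d = (8D³N_a·k / G)^(1/4) = (8·47.0³·22·0.56156 / (76.8×10³))^0.25
  = (133.61)^0.25 = 3.3999 mm

3.40 mm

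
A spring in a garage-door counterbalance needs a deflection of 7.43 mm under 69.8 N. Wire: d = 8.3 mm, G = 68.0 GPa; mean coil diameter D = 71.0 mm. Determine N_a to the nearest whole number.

12

Required rate k = F/δ = 69.8/7.43 = 9.3943 N/mm
N_a = Gd⁴/(8D³k) = (68.0×10³ × 8.3⁴)/(8 × 71.0³ × 9.3943)
    = 3.22717e+08 / 2.68987e+07 = 12 → 12 coils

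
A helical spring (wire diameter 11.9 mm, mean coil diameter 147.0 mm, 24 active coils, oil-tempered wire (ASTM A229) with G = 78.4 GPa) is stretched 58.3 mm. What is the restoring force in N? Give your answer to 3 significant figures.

150 N

k = Gd⁴/(8D³N_a) = (78.4×10³)(11.9⁴)/(8·147.0³·24) = 2.5778 N/mm
F = k·δ = 2.5778 × 58.3 = 150.29 N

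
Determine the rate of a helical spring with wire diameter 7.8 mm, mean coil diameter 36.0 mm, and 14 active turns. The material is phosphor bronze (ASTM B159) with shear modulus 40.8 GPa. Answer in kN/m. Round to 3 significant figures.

28.9 kN/m

k = Gd⁴/(8D³N_a) = (40.8×10³ × 7.8⁴) / (8 × 36.0³ × 14)
  = 1.51021e+08 / 5.22547e+06 = 28.901 N/mm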